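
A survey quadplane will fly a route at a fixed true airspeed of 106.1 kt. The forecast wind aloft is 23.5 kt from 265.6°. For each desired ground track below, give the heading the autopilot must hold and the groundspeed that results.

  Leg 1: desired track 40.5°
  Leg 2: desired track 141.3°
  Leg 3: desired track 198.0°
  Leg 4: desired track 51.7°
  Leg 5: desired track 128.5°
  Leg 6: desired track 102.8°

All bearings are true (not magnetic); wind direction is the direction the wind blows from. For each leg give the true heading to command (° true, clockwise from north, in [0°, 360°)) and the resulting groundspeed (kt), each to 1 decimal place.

Leg 1: heading=31.5°, groundspeed=121.4 kt
Leg 2: heading=151.8°, groundspeed=117.6 kt
Leg 3: heading=209.8°, groundspeed=94.9 kt
Leg 4: heading=44.6°, groundspeed=124.8 kt
Leg 5: heading=137.2°, groundspeed=122.1 kt
Leg 6: heading=106.6°, groundspeed=128.3 kt

Leg 1: desired track 40.5°; wind correction -9.0° → command heading 31.5°, groundspeed 121.4 kt
Leg 2: desired track 141.3°; wind correction +10.5° → command heading 151.8°, groundspeed 117.6 kt
Leg 3: desired track 198.0°; wind correction +11.8° → command heading 209.8°, groundspeed 94.9 kt
Leg 4: desired track 51.7°; wind correction -7.1° → command heading 44.6°, groundspeed 124.8 kt
Leg 5: desired track 128.5°; wind correction +8.7° → command heading 137.2°, groundspeed 122.1 kt
Leg 6: desired track 102.8°; wind correction +3.8° → command heading 106.6°, groundspeed 128.3 kt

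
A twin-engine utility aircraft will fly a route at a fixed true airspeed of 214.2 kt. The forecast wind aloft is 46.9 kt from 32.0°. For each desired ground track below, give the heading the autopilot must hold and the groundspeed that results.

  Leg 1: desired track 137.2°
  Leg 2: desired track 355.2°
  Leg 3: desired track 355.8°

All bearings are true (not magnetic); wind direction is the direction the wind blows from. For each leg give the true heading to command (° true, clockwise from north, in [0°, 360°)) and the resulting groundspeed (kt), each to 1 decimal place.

Leg 1: desired track 137.2°; wind correction -12.2° → command heading 125.0°, groundspeed 221.7 kt
Leg 2: desired track 355.2°; wind correction +7.5° → command heading 2.7°, groundspeed 174.8 kt
Leg 3: desired track 355.8°; wind correction +7.4° → command heading 3.2°, groundspeed 174.6 kt

Leg 1: heading=125.0°, groundspeed=221.7 kt
Leg 2: heading=2.7°, groundspeed=174.8 kt
Leg 3: heading=3.2°, groundspeed=174.6 kt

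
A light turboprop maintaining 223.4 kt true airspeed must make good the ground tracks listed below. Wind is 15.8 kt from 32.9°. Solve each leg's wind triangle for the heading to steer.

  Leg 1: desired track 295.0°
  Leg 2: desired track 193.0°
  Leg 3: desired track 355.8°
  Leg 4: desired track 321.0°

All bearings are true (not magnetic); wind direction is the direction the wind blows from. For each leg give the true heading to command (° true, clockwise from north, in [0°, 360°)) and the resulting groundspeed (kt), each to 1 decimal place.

Leg 1: desired track 295.0°; wind correction +4.0° → command heading 299.0°, groundspeed 225.0 kt
Leg 2: desired track 193.0°; wind correction -1.4° → command heading 191.6°, groundspeed 238.2 kt
Leg 3: desired track 355.8°; wind correction +2.4° → command heading 358.2°, groundspeed 210.6 kt
Leg 4: desired track 321.0°; wind correction +3.9° → command heading 324.9°, groundspeed 218.0 kt

Leg 1: heading=299.0°, groundspeed=225.0 kt
Leg 2: heading=191.6°, groundspeed=238.2 kt
Leg 3: heading=358.2°, groundspeed=210.6 kt
Leg 4: heading=324.9°, groundspeed=218.0 kt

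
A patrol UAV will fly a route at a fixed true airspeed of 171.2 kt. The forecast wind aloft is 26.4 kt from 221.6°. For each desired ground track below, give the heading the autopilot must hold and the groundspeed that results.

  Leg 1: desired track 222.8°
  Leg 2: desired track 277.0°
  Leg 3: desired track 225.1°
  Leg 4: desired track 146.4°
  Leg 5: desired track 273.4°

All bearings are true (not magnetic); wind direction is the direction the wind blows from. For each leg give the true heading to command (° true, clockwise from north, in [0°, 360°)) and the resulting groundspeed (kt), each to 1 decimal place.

Leg 1: heading=222.6°, groundspeed=144.8 kt
Leg 2: heading=269.7°, groundspeed=154.8 kt
Leg 3: heading=224.6°, groundspeed=144.8 kt
Leg 4: heading=155.0°, groundspeed=162.5 kt
Leg 5: heading=266.4°, groundspeed=153.6 kt

Leg 1: desired track 222.8°; wind correction -0.2° → command heading 222.6°, groundspeed 144.8 kt
Leg 2: desired track 277.0°; wind correction -7.3° → command heading 269.7°, groundspeed 154.8 kt
Leg 3: desired track 225.1°; wind correction -0.5° → command heading 224.6°, groundspeed 144.8 kt
Leg 4: desired track 146.4°; wind correction +8.6° → command heading 155.0°, groundspeed 162.5 kt
Leg 5: desired track 273.4°; wind correction -7.0° → command heading 266.4°, groundspeed 153.6 kt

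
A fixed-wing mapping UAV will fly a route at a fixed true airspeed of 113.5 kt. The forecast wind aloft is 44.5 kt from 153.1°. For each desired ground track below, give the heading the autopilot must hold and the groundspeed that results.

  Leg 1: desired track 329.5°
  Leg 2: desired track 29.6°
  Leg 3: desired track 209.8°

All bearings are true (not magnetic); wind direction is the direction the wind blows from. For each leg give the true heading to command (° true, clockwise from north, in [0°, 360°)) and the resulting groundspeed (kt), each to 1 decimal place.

Leg 1: heading=328.1°, groundspeed=157.9 kt
Leg 2: heading=48.7°, groundspeed=131.8 kt
Leg 3: heading=190.7°, groundspeed=82.8 kt

Leg 1: desired track 329.5°; wind correction -1.4° → command heading 328.1°, groundspeed 157.9 kt
Leg 2: desired track 29.6°; wind correction +19.1° → command heading 48.7°, groundspeed 131.8 kt
Leg 3: desired track 209.8°; wind correction -19.1° → command heading 190.7°, groundspeed 82.8 kt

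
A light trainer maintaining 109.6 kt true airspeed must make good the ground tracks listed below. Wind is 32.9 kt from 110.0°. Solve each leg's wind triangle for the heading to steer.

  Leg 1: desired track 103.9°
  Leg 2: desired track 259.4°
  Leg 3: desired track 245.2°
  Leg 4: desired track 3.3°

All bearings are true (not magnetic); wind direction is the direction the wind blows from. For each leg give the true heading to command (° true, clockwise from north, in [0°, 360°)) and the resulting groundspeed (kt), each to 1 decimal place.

Leg 1: heading=105.7°, groundspeed=76.8 kt
Leg 2: heading=250.6°, groundspeed=136.6 kt
Leg 3: heading=233.0°, groundspeed=130.5 kt
Leg 4: heading=20.0°, groundspeed=114.4 kt

Leg 1: desired track 103.9°; wind correction +1.8° → command heading 105.7°, groundspeed 76.8 kt
Leg 2: desired track 259.4°; wind correction -8.8° → command heading 250.6°, groundspeed 136.6 kt
Leg 3: desired track 245.2°; wind correction -12.2° → command heading 233.0°, groundspeed 130.5 kt
Leg 4: desired track 3.3°; wind correction +16.7° → command heading 20.0°, groundspeed 114.4 kt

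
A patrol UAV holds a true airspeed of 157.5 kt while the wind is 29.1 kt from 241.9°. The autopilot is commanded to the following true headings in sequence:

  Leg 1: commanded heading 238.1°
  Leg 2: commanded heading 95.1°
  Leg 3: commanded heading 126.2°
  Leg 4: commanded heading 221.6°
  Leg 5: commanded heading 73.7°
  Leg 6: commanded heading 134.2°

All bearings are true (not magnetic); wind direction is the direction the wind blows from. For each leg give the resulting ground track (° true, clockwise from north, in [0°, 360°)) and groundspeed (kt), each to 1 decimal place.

Leg 1: heading 238.1°; drift -0.9° → track 237.2°, groundspeed 128.5 kt
Leg 2: heading 95.1°; drift -5.0° → track 90.1°, groundspeed 182.5 kt
Leg 3: heading 126.2°; drift -8.8° → track 117.4°, groundspeed 172.1 kt
Leg 4: heading 221.6°; drift -4.4° → track 217.2°, groundspeed 130.6 kt
Leg 5: heading 73.7°; drift -1.8° → track 71.9°, groundspeed 186.1 kt
Leg 6: heading 134.2°; drift -9.5° → track 124.7°, groundspeed 168.6 kt

Leg 1: track=237.2°, groundspeed=128.5 kt
Leg 2: track=90.1°, groundspeed=182.5 kt
Leg 3: track=117.4°, groundspeed=172.1 kt
Leg 4: track=217.2°, groundspeed=130.6 kt
Leg 5: track=71.9°, groundspeed=186.1 kt
Leg 6: track=124.7°, groundspeed=168.6 kt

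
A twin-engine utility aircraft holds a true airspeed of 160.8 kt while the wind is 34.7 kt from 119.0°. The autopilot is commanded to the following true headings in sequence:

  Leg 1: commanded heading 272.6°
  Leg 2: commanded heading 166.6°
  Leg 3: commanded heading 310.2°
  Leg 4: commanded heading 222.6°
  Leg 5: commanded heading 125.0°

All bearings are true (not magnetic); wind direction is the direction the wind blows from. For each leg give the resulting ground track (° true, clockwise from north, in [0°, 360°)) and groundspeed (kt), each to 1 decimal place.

Leg 1: track=277.2°, groundspeed=192.5 kt
Leg 2: track=177.2°, groundspeed=139.8 kt
Leg 3: track=308.2°, groundspeed=195.0 kt
Leg 4: track=233.9°, groundspeed=172.3 kt
Leg 5: track=126.6°, groundspeed=126.3 kt

Leg 1: heading 272.6°; drift +4.6° → track 277.2°, groundspeed 192.5 kt
Leg 2: heading 166.6°; drift +10.6° → track 177.2°, groundspeed 139.8 kt
Leg 3: heading 310.2°; drift -2.0° → track 308.2°, groundspeed 195.0 kt
Leg 4: heading 222.6°; drift +11.3° → track 233.9°, groundspeed 172.3 kt
Leg 5: heading 125.0°; drift +1.6° → track 126.6°, groundspeed 126.3 kt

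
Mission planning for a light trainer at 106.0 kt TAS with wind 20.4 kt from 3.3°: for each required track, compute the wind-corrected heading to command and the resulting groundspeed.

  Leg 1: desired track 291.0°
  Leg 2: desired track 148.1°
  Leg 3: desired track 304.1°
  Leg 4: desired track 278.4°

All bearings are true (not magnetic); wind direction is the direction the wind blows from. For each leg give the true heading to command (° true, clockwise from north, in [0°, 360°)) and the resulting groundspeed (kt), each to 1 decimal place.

Leg 1: desired track 291.0°; wind correction +10.6° → command heading 301.6°, groundspeed 98.0 kt
Leg 2: desired track 148.1°; wind correction -6.4° → command heading 141.7°, groundspeed 122.0 kt
Leg 3: desired track 304.1°; wind correction +9.5° → command heading 313.6°, groundspeed 94.1 kt
Leg 4: desired track 278.4°; wind correction +11.1° → command heading 289.5°, groundspeed 102.2 kt

Leg 1: heading=301.6°, groundspeed=98.0 kt
Leg 2: heading=141.7°, groundspeed=122.0 kt
Leg 3: heading=313.6°, groundspeed=94.1 kt
Leg 4: heading=289.5°, groundspeed=102.2 kt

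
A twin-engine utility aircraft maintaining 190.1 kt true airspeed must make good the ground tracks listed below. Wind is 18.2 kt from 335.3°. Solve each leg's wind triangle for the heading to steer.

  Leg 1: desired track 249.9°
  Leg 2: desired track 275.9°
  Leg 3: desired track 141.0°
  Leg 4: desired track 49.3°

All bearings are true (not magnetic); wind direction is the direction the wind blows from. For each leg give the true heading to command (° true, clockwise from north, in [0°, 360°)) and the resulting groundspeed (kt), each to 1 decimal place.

Leg 1: desired track 249.9°; wind correction +5.5° → command heading 255.4°, groundspeed 187.8 kt
Leg 2: desired track 275.9°; wind correction +4.7° → command heading 280.6°, groundspeed 180.2 kt
Leg 3: desired track 141.0°; wind correction -1.4° → command heading 139.6°, groundspeed 207.7 kt
Leg 4: desired track 49.3°; wind correction -5.3° → command heading 44.0°, groundspeed 184.3 kt

Leg 1: heading=255.4°, groundspeed=187.8 kt
Leg 2: heading=280.6°, groundspeed=180.2 kt
Leg 3: heading=139.6°, groundspeed=207.7 kt
Leg 4: heading=44.0°, groundspeed=184.3 kt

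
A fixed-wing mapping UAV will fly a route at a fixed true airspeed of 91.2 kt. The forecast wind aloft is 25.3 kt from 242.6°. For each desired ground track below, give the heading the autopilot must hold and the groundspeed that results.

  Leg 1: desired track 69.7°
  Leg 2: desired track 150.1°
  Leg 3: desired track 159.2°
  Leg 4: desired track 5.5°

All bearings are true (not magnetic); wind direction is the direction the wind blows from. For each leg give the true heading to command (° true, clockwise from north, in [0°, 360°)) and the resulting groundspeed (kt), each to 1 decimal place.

Leg 1: desired track 69.7°; wind correction +2.0° → command heading 71.7°, groundspeed 116.3 kt
Leg 2: desired track 150.1°; wind correction +16.1° → command heading 166.2°, groundspeed 88.7 kt
Leg 3: desired track 159.2°; wind correction +16.0° → command heading 175.2°, groundspeed 84.8 kt
Leg 4: desired track 5.5°; wind correction -13.5° → command heading 352.0°, groundspeed 102.4 kt

Leg 1: heading=71.7°, groundspeed=116.3 kt
Leg 2: heading=166.2°, groundspeed=88.7 kt
Leg 3: heading=175.2°, groundspeed=84.8 kt
Leg 4: heading=352.0°, groundspeed=102.4 kt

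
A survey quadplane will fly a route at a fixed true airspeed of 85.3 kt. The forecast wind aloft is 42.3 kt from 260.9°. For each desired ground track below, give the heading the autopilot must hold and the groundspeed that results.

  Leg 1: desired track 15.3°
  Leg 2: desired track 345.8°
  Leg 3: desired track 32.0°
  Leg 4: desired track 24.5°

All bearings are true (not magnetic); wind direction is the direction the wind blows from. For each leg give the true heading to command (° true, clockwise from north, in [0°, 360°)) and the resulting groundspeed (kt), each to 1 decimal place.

Leg 1: heading=348.5°, groundspeed=93.6 kt
Leg 2: heading=316.2°, groundspeed=70.4 kt
Leg 3: heading=10.1°, groundspeed=106.9 kt
Leg 4: heading=0.1°, groundspeed=101.1 kt

Leg 1: desired track 15.3°; wind correction -26.8° → command heading 348.5°, groundspeed 93.6 kt
Leg 2: desired track 345.8°; wind correction -29.6° → command heading 316.2°, groundspeed 70.4 kt
Leg 3: desired track 32.0°; wind correction -21.9° → command heading 10.1°, groundspeed 106.9 kt
Leg 4: desired track 24.5°; wind correction -24.4° → command heading 0.1°, groundspeed 101.1 kt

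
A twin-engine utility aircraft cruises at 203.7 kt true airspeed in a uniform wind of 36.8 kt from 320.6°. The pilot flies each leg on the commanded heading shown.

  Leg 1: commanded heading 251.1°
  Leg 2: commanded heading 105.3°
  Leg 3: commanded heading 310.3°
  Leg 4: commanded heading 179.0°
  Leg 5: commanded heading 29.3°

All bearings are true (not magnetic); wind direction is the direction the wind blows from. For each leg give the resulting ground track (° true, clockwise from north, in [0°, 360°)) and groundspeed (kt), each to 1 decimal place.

Leg 1: heading 251.1°; drift -10.2° → track 240.9°, groundspeed 193.9 kt
Leg 2: heading 105.3°; drift +5.2° → track 110.5°, groundspeed 234.7 kt
Leg 3: heading 310.3°; drift -2.2° → track 308.1°, groundspeed 167.6 kt
Leg 4: heading 179.0°; drift -5.6° → track 173.4°, groundspeed 233.7 kt
Leg 5: heading 29.3°; drift +10.2° → track 39.5°, groundspeed 193.4 kt

Leg 1: track=240.9°, groundspeed=193.9 kt
Leg 2: track=110.5°, groundspeed=234.7 kt
Leg 3: track=308.1°, groundspeed=167.6 kt
Leg 4: track=173.4°, groundspeed=233.7 kt
Leg 5: track=39.5°, groundspeed=193.4 kt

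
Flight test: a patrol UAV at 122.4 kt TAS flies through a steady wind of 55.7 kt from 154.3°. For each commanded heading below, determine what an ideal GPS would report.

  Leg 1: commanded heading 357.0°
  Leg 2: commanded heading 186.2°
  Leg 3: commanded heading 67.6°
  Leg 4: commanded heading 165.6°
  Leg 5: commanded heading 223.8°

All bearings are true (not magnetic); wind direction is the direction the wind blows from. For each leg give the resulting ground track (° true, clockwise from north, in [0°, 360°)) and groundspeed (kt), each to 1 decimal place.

Leg 1: track=349.9°, groundspeed=175.1 kt
Leg 2: track=207.6°, groundspeed=80.7 kt
Leg 3: track=42.6°, groundspeed=131.5 kt
Leg 4: track=174.7°, groundspeed=68.7 kt
Leg 5: track=250.7°, groundspeed=115.4 kt

Leg 1: heading 357.0°; drift -7.1° → track 349.9°, groundspeed 175.1 kt
Leg 2: heading 186.2°; drift +21.4° → track 207.6°, groundspeed 80.7 kt
Leg 3: heading 67.6°; drift -25.0° → track 42.6°, groundspeed 131.5 kt
Leg 4: heading 165.6°; drift +9.1° → track 174.7°, groundspeed 68.7 kt
Leg 5: heading 223.8°; drift +26.9° → track 250.7°, groundspeed 115.4 kt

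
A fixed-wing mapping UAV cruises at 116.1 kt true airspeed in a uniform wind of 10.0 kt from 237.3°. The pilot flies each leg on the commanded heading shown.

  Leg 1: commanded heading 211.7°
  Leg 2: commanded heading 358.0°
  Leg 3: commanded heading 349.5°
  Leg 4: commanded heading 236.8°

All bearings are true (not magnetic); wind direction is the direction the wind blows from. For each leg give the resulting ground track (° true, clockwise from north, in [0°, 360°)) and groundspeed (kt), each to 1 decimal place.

Leg 1: heading 211.7°; drift -2.3° → track 209.4°, groundspeed 107.2 kt
Leg 2: heading 358.0°; drift +4.1° → track 2.1°, groundspeed 121.5 kt
Leg 3: heading 349.5°; drift +4.4° → track 353.9°, groundspeed 120.2 kt
Leg 4: heading 236.8°; drift +0.0° → track 236.8°, groundspeed 106.1 kt

Leg 1: track=209.4°, groundspeed=107.2 kt
Leg 2: track=2.1°, groundspeed=121.5 kt
Leg 3: track=353.9°, groundspeed=120.2 kt
Leg 4: track=236.8°, groundspeed=106.1 kt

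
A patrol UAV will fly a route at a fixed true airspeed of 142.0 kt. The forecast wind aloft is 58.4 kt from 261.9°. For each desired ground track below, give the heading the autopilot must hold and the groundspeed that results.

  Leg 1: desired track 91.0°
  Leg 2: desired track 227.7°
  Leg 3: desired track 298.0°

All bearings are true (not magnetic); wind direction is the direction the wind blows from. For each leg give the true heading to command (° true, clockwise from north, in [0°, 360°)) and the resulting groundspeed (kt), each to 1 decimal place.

Leg 1: heading=94.7°, groundspeed=199.4 kt
Leg 2: heading=241.1°, groundspeed=89.9 kt
Leg 3: heading=284.0°, groundspeed=90.6 kt

Leg 1: desired track 91.0°; wind correction +3.7° → command heading 94.7°, groundspeed 199.4 kt
Leg 2: desired track 227.7°; wind correction +13.4° → command heading 241.1°, groundspeed 89.9 kt
Leg 3: desired track 298.0°; wind correction -14.0° → command heading 284.0°, groundspeed 90.6 kt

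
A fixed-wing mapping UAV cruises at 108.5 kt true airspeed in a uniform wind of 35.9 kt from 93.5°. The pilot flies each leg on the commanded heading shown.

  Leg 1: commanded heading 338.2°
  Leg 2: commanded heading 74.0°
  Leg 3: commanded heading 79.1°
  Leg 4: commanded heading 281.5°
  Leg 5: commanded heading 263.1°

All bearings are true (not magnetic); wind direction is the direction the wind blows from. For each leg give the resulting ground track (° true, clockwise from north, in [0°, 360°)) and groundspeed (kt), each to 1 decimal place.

Leg 1: track=323.5°, groundspeed=128.0 kt
Leg 2: track=64.9°, groundspeed=75.6 kt
Leg 3: track=72.2°, groundspeed=74.3 kt
Leg 4: track=279.5°, groundspeed=144.1 kt
Leg 5: track=265.7°, groundspeed=144.0 kt

Leg 1: heading 338.2°; drift -14.7° → track 323.5°, groundspeed 128.0 kt
Leg 2: heading 74.0°; drift -9.1° → track 64.9°, groundspeed 75.6 kt
Leg 3: heading 79.1°; drift -6.9° → track 72.2°, groundspeed 74.3 kt
Leg 4: heading 281.5°; drift -2.0° → track 279.5°, groundspeed 144.1 kt
Leg 5: heading 263.1°; drift +2.6° → track 265.7°, groundspeed 144.0 kt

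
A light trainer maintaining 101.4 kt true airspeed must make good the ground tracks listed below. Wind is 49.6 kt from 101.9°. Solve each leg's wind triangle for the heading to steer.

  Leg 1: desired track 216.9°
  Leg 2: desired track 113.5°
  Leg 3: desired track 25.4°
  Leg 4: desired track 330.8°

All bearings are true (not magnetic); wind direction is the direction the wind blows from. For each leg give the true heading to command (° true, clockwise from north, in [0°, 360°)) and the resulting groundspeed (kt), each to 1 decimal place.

Leg 1: heading=190.6°, groundspeed=111.9 kt
Leg 2: heading=107.9°, groundspeed=52.3 kt
Leg 3: heading=53.8°, groundspeed=77.6 kt
Leg 4: heading=352.4°, groundspeed=126.9 kt

Leg 1: desired track 216.9°; wind correction -26.3° → command heading 190.6°, groundspeed 111.9 kt
Leg 2: desired track 113.5°; wind correction -5.6° → command heading 107.9°, groundspeed 52.3 kt
Leg 3: desired track 25.4°; wind correction +28.4° → command heading 53.8°, groundspeed 77.6 kt
Leg 4: desired track 330.8°; wind correction +21.6° → command heading 352.4°, groundspeed 126.9 kt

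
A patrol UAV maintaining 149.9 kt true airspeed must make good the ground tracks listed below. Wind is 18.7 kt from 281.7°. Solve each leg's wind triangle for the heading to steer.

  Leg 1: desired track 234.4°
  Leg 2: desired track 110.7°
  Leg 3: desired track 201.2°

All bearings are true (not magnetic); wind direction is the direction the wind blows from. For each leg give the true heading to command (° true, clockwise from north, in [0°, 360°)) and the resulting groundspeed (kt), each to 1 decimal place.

Leg 1: heading=239.7°, groundspeed=136.6 kt
Leg 2: heading=111.8°, groundspeed=168.3 kt
Leg 3: heading=208.3°, groundspeed=145.7 kt

Leg 1: desired track 234.4°; wind correction +5.3° → command heading 239.7°, groundspeed 136.6 kt
Leg 2: desired track 110.7°; wind correction +1.1° → command heading 111.8°, groundspeed 168.3 kt
Leg 3: desired track 201.2°; wind correction +7.1° → command heading 208.3°, groundspeed 145.7 kt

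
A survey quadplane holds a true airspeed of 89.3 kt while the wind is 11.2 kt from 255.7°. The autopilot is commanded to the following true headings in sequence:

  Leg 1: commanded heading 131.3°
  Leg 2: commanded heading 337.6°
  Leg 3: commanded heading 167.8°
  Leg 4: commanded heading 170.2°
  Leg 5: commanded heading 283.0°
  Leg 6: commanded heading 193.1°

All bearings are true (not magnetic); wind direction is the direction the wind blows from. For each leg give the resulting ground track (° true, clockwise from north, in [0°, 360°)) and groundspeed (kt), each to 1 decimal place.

Leg 1: heading 131.3°; drift -5.5° → track 125.8°, groundspeed 96.1 kt
Leg 2: heading 337.6°; drift +7.2° → track 344.8°, groundspeed 88.4 kt
Leg 3: heading 167.8°; drift -7.2° → track 160.6°, groundspeed 89.6 kt
Leg 4: heading 170.2°; drift -7.2° → track 163.0°, groundspeed 89.1 kt
Leg 5: heading 283.0°; drift +3.7° → track 286.7°, groundspeed 79.5 kt
Leg 6: heading 193.1°; drift -6.7° → track 186.4°, groundspeed 84.7 kt

Leg 1: track=125.8°, groundspeed=96.1 kt
Leg 2: track=344.8°, groundspeed=88.4 kt
Leg 3: track=160.6°, groundspeed=89.6 kt
Leg 4: track=163.0°, groundspeed=89.1 kt
Leg 5: track=286.7°, groundspeed=79.5 kt
Leg 6: track=186.4°, groundspeed=84.7 kt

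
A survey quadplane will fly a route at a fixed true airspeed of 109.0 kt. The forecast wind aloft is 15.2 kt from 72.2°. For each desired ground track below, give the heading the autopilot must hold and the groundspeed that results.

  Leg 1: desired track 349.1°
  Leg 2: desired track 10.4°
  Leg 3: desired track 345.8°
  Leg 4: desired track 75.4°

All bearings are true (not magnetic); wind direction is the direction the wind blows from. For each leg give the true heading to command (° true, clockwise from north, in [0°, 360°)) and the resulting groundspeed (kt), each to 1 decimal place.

Leg 1: heading=357.1°, groundspeed=106.1 kt
Leg 2: heading=17.5°, groundspeed=101.0 kt
Leg 3: heading=353.8°, groundspeed=107.0 kt
Leg 4: heading=75.0°, groundspeed=93.8 kt

Leg 1: desired track 349.1°; wind correction +8.0° → command heading 357.1°, groundspeed 106.1 kt
Leg 2: desired track 10.4°; wind correction +7.1° → command heading 17.5°, groundspeed 101.0 kt
Leg 3: desired track 345.8°; wind correction +8.0° → command heading 353.8°, groundspeed 107.0 kt
Leg 4: desired track 75.4°; wind correction -0.4° → command heading 75.0°, groundspeed 93.8 kt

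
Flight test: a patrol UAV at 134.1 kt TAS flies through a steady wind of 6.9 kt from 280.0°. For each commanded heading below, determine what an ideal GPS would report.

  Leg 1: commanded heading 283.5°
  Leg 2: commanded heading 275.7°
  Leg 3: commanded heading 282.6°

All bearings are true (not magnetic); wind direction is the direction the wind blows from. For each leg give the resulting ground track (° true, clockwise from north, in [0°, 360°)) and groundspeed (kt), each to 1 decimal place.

Leg 1: heading 283.5°; drift +0.2° → track 283.7°, groundspeed 127.2 kt
Leg 2: heading 275.7°; drift -0.2° → track 275.5°, groundspeed 127.2 kt
Leg 3: heading 282.6°; drift +0.1° → track 282.7°, groundspeed 127.2 kt

Leg 1: track=283.7°, groundspeed=127.2 kt
Leg 2: track=275.5°, groundspeed=127.2 kt
Leg 3: track=282.7°, groundspeed=127.2 kt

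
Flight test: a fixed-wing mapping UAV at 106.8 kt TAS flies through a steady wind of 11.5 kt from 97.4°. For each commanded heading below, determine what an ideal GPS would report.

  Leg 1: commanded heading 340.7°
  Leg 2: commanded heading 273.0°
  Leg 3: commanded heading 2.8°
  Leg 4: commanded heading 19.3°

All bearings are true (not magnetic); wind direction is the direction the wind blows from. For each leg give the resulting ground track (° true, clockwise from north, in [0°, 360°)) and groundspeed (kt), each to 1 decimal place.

Leg 1: track=335.5°, groundspeed=112.4 kt
Leg 2: track=273.4°, groundspeed=118.3 kt
Leg 3: track=356.7°, groundspeed=108.3 kt
Leg 4: track=13.1°, groundspeed=105.0 kt

Leg 1: heading 340.7°; drift -5.2° → track 335.5°, groundspeed 112.4 kt
Leg 2: heading 273.0°; drift +0.4° → track 273.4°, groundspeed 118.3 kt
Leg 3: heading 2.8°; drift -6.1° → track 356.7°, groundspeed 108.3 kt
Leg 4: heading 19.3°; drift -6.2° → track 13.1°, groundspeed 105.0 kt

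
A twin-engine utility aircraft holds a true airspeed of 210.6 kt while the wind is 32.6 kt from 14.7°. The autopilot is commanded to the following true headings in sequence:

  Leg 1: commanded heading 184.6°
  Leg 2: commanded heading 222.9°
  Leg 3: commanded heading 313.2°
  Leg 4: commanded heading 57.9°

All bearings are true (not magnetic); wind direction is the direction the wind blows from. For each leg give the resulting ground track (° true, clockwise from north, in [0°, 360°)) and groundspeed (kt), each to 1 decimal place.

Leg 1: track=185.9°, groundspeed=242.8 kt
Leg 2: track=219.2°, groundspeed=239.8 kt
Leg 3: track=304.8°, groundspeed=197.1 kt
Leg 4: track=64.7°, groundspeed=188.2 kt

Leg 1: heading 184.6°; drift +1.3° → track 185.9°, groundspeed 242.8 kt
Leg 2: heading 222.9°; drift -3.7° → track 219.2°, groundspeed 239.8 kt
Leg 3: heading 313.2°; drift -8.4° → track 304.8°, groundspeed 197.1 kt
Leg 4: heading 57.9°; drift +6.8° → track 64.7°, groundspeed 188.2 kt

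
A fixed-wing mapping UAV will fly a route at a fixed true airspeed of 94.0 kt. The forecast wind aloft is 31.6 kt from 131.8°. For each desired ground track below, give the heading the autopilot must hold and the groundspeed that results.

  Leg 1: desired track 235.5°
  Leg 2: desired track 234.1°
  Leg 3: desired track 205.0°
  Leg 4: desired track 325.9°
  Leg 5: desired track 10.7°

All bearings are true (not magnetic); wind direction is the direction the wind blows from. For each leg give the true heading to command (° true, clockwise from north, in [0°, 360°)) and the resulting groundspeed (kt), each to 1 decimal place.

Leg 1: heading=216.4°, groundspeed=96.3 kt
Leg 2: heading=214.9°, groundspeed=95.5 kt
Leg 3: heading=186.2°, groundspeed=79.9 kt
Leg 4: heading=330.6°, groundspeed=124.3 kt
Leg 5: heading=27.4°, groundspeed=106.3 kt

Leg 1: desired track 235.5°; wind correction -19.1° → command heading 216.4°, groundspeed 96.3 kt
Leg 2: desired track 234.1°; wind correction -19.2° → command heading 214.9°, groundspeed 95.5 kt
Leg 3: desired track 205.0°; wind correction -18.8° → command heading 186.2°, groundspeed 79.9 kt
Leg 4: desired track 325.9°; wind correction +4.7° → command heading 330.6°, groundspeed 124.3 kt
Leg 5: desired track 10.7°; wind correction +16.7° → command heading 27.4°, groundspeed 106.3 kt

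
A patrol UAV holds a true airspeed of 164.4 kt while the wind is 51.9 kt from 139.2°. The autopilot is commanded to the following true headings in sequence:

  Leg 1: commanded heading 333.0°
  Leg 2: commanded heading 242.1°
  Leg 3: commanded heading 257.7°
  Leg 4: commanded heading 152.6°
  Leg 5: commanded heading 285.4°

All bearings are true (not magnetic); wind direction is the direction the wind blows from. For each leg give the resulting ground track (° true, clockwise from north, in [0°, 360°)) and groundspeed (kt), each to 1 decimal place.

Leg 1: heading 333.0°; drift -3.3° → track 329.7°, groundspeed 215.2 kt
Leg 2: heading 242.1°; drift +16.0° → track 258.1°, groundspeed 183.1 kt
Leg 3: heading 257.7°; drift +13.6° → track 271.3°, groundspeed 194.6 kt
Leg 4: heading 152.6°; drift +6.0° → track 158.6°, groundspeed 114.5 kt
Leg 5: heading 285.4°; drift +7.9° → track 293.3°, groundspeed 209.5 kt

Leg 1: track=329.7°, groundspeed=215.2 kt
Leg 2: track=258.1°, groundspeed=183.1 kt
Leg 3: track=271.3°, groundspeed=194.6 kt
Leg 4: track=158.6°, groundspeed=114.5 kt
Leg 5: track=293.3°, groundspeed=209.5 kt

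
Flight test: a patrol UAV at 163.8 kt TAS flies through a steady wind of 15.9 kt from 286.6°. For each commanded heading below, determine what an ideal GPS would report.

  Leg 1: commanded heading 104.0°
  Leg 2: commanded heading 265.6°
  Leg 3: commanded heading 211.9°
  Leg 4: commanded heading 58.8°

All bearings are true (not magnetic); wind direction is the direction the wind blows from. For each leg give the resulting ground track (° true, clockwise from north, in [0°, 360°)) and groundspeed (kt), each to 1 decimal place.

Leg 1: heading 104.0°; drift +0.2° → track 104.2°, groundspeed 179.7 kt
Leg 2: heading 265.6°; drift -2.2° → track 263.4°, groundspeed 149.1 kt
Leg 3: heading 211.9°; drift -5.5° → track 206.4°, groundspeed 160.3 kt
Leg 4: heading 58.8°; drift +3.9° → track 62.7°, groundspeed 174.9 kt

Leg 1: track=104.2°, groundspeed=179.7 kt
Leg 2: track=263.4°, groundspeed=149.1 kt
Leg 3: track=206.4°, groundspeed=160.3 kt
Leg 4: track=62.7°, groundspeed=174.9 kt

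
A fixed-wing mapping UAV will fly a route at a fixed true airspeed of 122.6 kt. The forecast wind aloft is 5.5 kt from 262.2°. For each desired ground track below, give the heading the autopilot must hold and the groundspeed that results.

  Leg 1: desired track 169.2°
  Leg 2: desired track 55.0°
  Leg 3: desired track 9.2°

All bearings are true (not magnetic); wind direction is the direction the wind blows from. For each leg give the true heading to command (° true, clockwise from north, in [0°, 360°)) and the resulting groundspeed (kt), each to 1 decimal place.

Leg 1: heading=171.8°, groundspeed=122.8 kt
Leg 2: heading=53.8°, groundspeed=127.5 kt
Leg 3: heading=6.7°, groundspeed=124.1 kt

Leg 1: desired track 169.2°; wind correction +2.6° → command heading 171.8°, groundspeed 122.8 kt
Leg 2: desired track 55.0°; wind correction -1.2° → command heading 53.8°, groundspeed 127.5 kt
Leg 3: desired track 9.2°; wind correction -2.5° → command heading 6.7°, groundspeed 124.1 kt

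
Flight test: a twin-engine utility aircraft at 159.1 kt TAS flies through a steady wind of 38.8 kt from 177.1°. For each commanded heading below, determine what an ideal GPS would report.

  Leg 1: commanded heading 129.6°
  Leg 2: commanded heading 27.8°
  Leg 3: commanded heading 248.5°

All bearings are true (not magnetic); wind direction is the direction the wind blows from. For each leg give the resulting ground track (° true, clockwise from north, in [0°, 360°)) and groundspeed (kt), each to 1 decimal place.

Leg 1: heading 129.6°; drift -12.1° → track 117.5°, groundspeed 135.9 kt
Leg 2: heading 27.8°; drift -5.9° → track 21.9°, groundspeed 193.5 kt
Leg 3: heading 248.5°; drift +14.1° → track 262.6°, groundspeed 151.3 kt

Leg 1: track=117.5°, groundspeed=135.9 kt
Leg 2: track=21.9°, groundspeed=193.5 kt
Leg 3: track=262.6°, groundspeed=151.3 kt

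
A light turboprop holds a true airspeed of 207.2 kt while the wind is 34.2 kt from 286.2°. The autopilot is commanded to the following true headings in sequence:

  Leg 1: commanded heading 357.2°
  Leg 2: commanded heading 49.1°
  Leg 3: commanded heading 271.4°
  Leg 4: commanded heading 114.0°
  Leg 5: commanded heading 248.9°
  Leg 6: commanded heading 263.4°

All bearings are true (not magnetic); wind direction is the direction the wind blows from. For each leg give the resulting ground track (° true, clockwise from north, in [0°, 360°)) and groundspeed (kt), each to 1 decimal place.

Leg 1: heading 357.2°; drift +9.4° → track 6.6°, groundspeed 198.7 kt
Leg 2: heading 49.1°; drift +7.2° → track 56.3°, groundspeed 227.6 kt
Leg 3: heading 271.4°; drift -2.9° → track 268.5°, groundspeed 174.4 kt
Leg 4: heading 114.0°; drift -1.1° → track 112.9°, groundspeed 241.1 kt
Leg 5: heading 248.9°; drift -6.6° → track 242.3°, groundspeed 181.2 kt
Leg 6: heading 263.4°; drift -4.3° → track 259.1°, groundspeed 176.2 kt

Leg 1: track=6.6°, groundspeed=198.7 kt
Leg 2: track=56.3°, groundspeed=227.6 kt
Leg 3: track=268.5°, groundspeed=174.4 kt
Leg 4: track=112.9°, groundspeed=241.1 kt
Leg 5: track=242.3°, groundspeed=181.2 kt
Leg 6: track=259.1°, groundspeed=176.2 kt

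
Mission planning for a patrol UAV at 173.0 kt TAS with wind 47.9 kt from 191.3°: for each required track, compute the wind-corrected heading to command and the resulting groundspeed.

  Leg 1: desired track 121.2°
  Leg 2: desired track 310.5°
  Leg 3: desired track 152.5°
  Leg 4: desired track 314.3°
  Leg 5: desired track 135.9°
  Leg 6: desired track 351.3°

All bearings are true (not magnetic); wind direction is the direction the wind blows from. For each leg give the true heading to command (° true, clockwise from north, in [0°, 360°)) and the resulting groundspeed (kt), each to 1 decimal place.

Leg 1: desired track 121.2°; wind correction +15.1° → command heading 136.3°, groundspeed 150.7 kt
Leg 2: desired track 310.5°; wind correction -14.0° → command heading 296.5°, groundspeed 191.2 kt
Leg 3: desired track 152.5°; wind correction +10.0° → command heading 162.5°, groundspeed 133.0 kt
Leg 4: desired track 314.3°; wind correction -13.4° → command heading 300.9°, groundspeed 194.4 kt
Leg 5: desired track 135.9°; wind correction +13.2° → command heading 149.1°, groundspeed 141.2 kt
Leg 6: desired track 351.3°; wind correction -5.4° → command heading 345.9°, groundspeed 217.2 kt

Leg 1: heading=136.3°, groundspeed=150.7 kt
Leg 2: heading=296.5°, groundspeed=191.2 kt
Leg 3: heading=162.5°, groundspeed=133.0 kt
Leg 4: heading=300.9°, groundspeed=194.4 kt
Leg 5: heading=149.1°, groundspeed=141.2 kt
Leg 6: heading=345.9°, groundspeed=217.2 kt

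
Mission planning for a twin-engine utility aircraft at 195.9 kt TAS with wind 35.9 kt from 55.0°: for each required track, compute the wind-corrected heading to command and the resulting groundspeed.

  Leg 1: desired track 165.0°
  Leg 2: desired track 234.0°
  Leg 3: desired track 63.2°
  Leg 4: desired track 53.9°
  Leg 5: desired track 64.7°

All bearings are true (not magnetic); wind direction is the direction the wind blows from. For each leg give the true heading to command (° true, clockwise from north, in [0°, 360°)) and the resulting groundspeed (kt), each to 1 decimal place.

Leg 1: desired track 165.0°; wind correction -9.9° → command heading 155.1°, groundspeed 205.3 kt
Leg 2: desired track 234.0°; wind correction -0.2° → command heading 233.8°, groundspeed 231.8 kt
Leg 3: desired track 63.2°; wind correction -1.5° → command heading 61.7°, groundspeed 160.3 kt
Leg 4: desired track 53.9°; wind correction +0.2° → command heading 54.1°, groundspeed 160.0 kt
Leg 5: desired track 64.7°; wind correction -1.8° → command heading 62.9°, groundspeed 160.4 kt

Leg 1: heading=155.1°, groundspeed=205.3 kt
Leg 2: heading=233.8°, groundspeed=231.8 kt
Leg 3: heading=61.7°, groundspeed=160.3 kt
Leg 4: heading=54.1°, groundspeed=160.0 kt
Leg 5: heading=62.9°, groundspeed=160.4 kt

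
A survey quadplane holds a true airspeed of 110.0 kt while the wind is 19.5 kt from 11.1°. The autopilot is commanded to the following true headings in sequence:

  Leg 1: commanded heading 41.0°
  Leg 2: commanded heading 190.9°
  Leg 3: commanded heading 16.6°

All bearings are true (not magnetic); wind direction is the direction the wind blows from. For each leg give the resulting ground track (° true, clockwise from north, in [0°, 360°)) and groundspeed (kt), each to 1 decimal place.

Leg 1: track=47.0°, groundspeed=93.6 kt
Leg 2: track=190.9°, groundspeed=129.5 kt
Leg 3: track=17.8°, groundspeed=90.6 kt

Leg 1: heading 41.0°; drift +6.0° → track 47.0°, groundspeed 93.6 kt
Leg 2: heading 190.9°; drift +0.0° → track 190.9°, groundspeed 129.5 kt
Leg 3: heading 16.6°; drift +1.2° → track 17.8°, groundspeed 90.6 kt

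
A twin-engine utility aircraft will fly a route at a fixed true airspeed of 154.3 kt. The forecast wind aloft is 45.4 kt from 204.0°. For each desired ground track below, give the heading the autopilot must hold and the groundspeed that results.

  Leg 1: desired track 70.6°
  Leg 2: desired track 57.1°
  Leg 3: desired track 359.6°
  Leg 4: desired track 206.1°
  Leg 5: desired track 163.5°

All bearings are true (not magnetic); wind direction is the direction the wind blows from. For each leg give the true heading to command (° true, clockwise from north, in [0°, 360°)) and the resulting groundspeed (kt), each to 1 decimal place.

Leg 1: heading=82.9°, groundspeed=181.9 kt
Leg 2: heading=66.3°, groundspeed=190.3 kt
Leg 3: heading=352.6°, groundspeed=194.5 kt
Leg 4: heading=205.5°, groundspeed=108.9 kt
Leg 5: heading=174.5°, groundspeed=116.9 kt

Leg 1: desired track 70.6°; wind correction +12.3° → command heading 82.9°, groundspeed 181.9 kt
Leg 2: desired track 57.1°; wind correction +9.2° → command heading 66.3°, groundspeed 190.3 kt
Leg 3: desired track 359.6°; wind correction -7.0° → command heading 352.6°, groundspeed 194.5 kt
Leg 4: desired track 206.1°; wind correction -0.6° → command heading 205.5°, groundspeed 108.9 kt
Leg 5: desired track 163.5°; wind correction +11.0° → command heading 174.5°, groundspeed 116.9 kt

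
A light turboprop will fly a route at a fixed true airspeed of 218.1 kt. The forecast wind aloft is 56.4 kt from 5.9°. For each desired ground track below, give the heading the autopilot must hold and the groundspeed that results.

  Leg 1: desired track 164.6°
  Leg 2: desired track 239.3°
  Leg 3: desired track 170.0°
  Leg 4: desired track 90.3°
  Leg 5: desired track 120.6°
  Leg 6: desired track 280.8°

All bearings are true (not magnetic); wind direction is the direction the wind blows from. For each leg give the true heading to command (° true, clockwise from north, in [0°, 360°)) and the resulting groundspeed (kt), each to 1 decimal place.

Leg 1: desired track 164.6°; wind correction -5.4° → command heading 159.2°, groundspeed 269.7 kt
Leg 2: desired track 239.3°; wind correction +12.0° → command heading 251.3°, groundspeed 247.0 kt
Leg 3: desired track 170.0°; wind correction -4.1° → command heading 165.9°, groundspeed 271.8 kt
Leg 4: desired track 90.3°; wind correction -14.9° → command heading 75.4°, groundspeed 205.2 kt
Leg 5: desired track 120.6°; wind correction -13.6° → command heading 107.0°, groundspeed 235.6 kt
Leg 6: desired track 280.8°; wind correction +14.9° → command heading 295.7°, groundspeed 205.9 kt

Leg 1: heading=159.2°, groundspeed=269.7 kt
Leg 2: heading=251.3°, groundspeed=247.0 kt
Leg 3: heading=165.9°, groundspeed=271.8 kt
Leg 4: heading=75.4°, groundspeed=205.2 kt
Leg 5: heading=107.0°, groundspeed=235.6 kt
Leg 6: heading=295.7°, groundspeed=205.9 kt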